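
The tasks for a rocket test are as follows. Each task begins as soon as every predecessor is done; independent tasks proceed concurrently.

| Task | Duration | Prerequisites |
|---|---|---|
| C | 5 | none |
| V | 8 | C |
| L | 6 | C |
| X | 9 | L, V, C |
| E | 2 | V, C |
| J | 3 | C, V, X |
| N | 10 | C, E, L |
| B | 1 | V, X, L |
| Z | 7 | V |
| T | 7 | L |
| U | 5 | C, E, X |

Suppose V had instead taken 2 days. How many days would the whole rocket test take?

25

Actual critical path: C→V→X→U = 5+8+9+5 = 27 ⇒ 27 days.
Since V is critical, the -6 change carries straight to that chain (now 21 days).
New critical path: C→L→X→U = 5+6+9+5 = 25 ⇒ 25 days.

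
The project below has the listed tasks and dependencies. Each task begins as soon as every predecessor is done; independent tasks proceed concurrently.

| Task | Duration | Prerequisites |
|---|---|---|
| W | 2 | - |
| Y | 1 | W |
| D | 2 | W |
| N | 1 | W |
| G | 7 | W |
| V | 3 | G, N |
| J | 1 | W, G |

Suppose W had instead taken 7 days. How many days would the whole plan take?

Actual critical path: W→G→V = 2+7+3 = 12 ⇒ 12 days.
Since W is critical, the +5 change carries straight to that chain (now 17 days).
No other chain overtakes it, so the finish is 17 days.

17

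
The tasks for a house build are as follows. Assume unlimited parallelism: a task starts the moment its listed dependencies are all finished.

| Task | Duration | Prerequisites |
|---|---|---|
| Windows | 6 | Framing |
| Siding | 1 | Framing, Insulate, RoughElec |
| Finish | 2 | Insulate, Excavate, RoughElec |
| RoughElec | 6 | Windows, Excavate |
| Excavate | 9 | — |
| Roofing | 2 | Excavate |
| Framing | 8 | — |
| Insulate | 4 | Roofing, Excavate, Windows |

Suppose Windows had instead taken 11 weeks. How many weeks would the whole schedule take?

27

The binding path is Framing→Windows→RoughElec→Finish = 8+6+6+2 = 22; finish at 22 weeks.
Windows lies on that path, so at 11 weeks the path becomes 27 weeks.
That remains the longest chain; total 27 weeks.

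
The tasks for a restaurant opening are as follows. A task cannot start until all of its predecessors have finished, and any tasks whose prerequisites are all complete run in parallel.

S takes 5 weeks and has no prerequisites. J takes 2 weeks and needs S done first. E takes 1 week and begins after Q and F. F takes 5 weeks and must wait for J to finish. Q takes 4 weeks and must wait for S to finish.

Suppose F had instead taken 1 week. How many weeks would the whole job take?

10

Critical path before the change: S→J→F→E = 5+2+5+1 = 13 giving 13 weeks.
F is on the critical path; changing it to 1 makes that path 9 weeks.
The binding chain switches to S→Q→E = 5+4+1 = 10; finish 10 weeks.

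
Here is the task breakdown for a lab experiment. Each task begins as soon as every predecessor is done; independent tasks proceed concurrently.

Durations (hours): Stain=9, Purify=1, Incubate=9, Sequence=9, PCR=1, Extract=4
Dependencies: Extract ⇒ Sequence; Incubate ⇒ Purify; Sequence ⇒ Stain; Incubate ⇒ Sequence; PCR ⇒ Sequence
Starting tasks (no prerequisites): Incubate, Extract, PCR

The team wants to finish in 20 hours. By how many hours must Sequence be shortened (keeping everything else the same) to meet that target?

7

Current finish: 27 hours; target: 20.
Sequence is on every critical path, so each hour cut from Sequence cuts the finish by one (this holds down to a finish of 19).
Need 27 − 20 = 7 hours off Sequence → Sequence becomes 2 hours, finish becomes 20.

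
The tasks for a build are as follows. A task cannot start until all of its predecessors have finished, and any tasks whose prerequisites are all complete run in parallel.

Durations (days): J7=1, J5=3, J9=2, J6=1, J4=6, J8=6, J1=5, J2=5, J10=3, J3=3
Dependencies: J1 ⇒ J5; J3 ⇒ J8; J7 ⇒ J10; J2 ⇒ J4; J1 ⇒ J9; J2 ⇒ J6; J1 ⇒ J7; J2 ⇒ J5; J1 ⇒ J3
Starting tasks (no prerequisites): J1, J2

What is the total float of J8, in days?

0

Critical path: J1→J3→J8 = 5+3+6 = 14, so the finish is 14 days.
J8 finishes as early as 14 and must finish by 14.
Float = 14 − 14 = 0.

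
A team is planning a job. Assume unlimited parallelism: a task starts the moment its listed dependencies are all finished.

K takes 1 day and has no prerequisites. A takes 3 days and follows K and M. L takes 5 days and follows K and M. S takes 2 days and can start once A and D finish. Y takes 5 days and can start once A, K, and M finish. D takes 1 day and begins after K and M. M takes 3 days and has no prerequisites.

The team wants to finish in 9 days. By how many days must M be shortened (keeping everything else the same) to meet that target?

2

Current finish: 11 days; target: 9.
M is on every critical path, so each day cut from M cuts the finish by one (this holds down to a finish of 9).
Need 11 − 9 = 2 days off M → M becomes 1 day, finish becomes 9.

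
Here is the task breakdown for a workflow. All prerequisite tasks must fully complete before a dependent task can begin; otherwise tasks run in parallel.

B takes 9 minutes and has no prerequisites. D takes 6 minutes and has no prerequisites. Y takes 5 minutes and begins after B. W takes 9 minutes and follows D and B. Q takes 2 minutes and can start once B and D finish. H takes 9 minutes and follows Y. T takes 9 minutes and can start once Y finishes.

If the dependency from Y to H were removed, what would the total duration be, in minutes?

With the dependency in place, B→Y→H = 9+5+9 = 23 sets the finish at 23 minutes.
Without Y→H, H's earliest start moves from 14 to 0.
New critical path: B→Y→T = 9+5+9 = 23 ⇒ 23 minutes.

23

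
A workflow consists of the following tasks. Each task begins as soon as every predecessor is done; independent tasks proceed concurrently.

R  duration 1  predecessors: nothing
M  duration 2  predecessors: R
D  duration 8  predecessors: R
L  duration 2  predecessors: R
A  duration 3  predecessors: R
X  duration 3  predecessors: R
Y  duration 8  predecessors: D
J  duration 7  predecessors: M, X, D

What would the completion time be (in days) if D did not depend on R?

16

Before: longest chain R→D→Y = 1+8+8 = 17, finish 17.
Without R→D, D's earliest start moves from 1 to 0.
New critical path: D→Y = 8+8 = 16 ⇒ 16 days.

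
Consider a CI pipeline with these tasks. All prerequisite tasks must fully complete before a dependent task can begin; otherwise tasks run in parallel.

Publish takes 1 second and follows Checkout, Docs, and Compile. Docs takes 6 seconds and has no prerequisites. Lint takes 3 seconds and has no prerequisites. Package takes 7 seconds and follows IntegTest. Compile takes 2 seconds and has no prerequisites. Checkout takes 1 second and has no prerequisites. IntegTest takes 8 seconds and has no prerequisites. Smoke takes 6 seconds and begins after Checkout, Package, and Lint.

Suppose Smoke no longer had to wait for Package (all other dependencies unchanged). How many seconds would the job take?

Before: longest chain IntegTest→Package→Smoke = 8+7+6 = 21, finish 21.
Without Package→Smoke, Smoke's earliest start moves from 15 to 3.
After: IntegTest→Package = 8+7 = 15 → 15 seconds.

15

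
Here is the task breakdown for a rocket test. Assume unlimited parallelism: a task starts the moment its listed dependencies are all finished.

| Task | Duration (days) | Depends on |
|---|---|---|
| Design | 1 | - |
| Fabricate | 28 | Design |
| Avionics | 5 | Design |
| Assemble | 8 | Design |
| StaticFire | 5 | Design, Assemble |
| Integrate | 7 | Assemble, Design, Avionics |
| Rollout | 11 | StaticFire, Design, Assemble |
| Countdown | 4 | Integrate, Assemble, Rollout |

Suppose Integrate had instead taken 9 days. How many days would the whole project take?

Baseline: Design→Fabricate = 1+28 = 29 → 29 days.
The longest path through Integrate is only 20 days, so Integrate has float 9.
The critical path is still Design→Fabricate; finish is now 29 days.

29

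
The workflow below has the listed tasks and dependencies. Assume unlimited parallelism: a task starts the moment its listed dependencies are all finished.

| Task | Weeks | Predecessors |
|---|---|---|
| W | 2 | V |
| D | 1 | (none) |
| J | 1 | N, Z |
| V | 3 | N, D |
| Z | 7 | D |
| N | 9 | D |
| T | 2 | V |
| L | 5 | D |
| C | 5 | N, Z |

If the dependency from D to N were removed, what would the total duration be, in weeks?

14

Before: longest chain D→N→C = 1+9+5 = 15, finish 15.
Without D→N, N's earliest start moves from 1 to 0.
New critical path: N→C = 9+5 = 14 ⇒ 14 weeks.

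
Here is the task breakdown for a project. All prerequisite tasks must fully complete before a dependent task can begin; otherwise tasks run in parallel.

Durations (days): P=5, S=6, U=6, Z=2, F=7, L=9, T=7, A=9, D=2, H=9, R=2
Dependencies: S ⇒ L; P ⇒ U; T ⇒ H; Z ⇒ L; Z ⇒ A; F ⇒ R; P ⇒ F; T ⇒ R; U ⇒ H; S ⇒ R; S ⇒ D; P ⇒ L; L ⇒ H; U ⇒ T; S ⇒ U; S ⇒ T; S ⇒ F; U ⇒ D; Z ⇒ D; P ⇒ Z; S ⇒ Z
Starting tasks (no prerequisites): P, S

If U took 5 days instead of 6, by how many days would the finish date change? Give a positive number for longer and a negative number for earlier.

As given, the longest chain is S→U→T→H = 6+6+7+9 = 28, so the finish is 28 days.
U is on the critical path; changing it to 5 makes that path 27 days.
No other chain overtakes it, so the finish is 27 days.
Change in finish: 27 − 28 = -1 days.

-1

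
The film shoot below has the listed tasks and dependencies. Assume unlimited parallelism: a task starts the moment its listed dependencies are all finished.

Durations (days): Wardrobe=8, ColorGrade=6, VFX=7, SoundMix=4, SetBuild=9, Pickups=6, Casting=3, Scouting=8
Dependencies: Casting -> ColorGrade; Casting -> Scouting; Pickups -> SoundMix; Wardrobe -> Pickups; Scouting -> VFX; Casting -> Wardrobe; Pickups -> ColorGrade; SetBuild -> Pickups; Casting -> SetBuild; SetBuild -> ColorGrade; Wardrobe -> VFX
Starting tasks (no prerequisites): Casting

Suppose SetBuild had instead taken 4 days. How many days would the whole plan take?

23

Critical path before the change: Casting→SetBuild→Pickups→ColorGrade = 3+9+6+6 = 24 giving 24 days.
SetBuild is on the critical path; changing it to 4 makes that path 19 days.
The binding chain switches to Casting→Wardrobe→Pickups→ColorGrade = 3+8+6+6 = 23; finish 23 days.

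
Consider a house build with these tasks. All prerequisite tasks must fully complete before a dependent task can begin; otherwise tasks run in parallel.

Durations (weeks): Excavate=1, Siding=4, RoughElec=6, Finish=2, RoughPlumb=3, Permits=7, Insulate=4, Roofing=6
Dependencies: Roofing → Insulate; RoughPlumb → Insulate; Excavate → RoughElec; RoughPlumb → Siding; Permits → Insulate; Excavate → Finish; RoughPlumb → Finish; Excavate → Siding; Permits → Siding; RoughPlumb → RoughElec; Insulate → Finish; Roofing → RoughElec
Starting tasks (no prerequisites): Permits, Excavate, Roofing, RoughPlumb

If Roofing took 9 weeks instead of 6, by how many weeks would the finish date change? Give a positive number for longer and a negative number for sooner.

2

As given, the longest chain is Permits→Insulate→Finish = 7+4+2 = 13, so the finish is 13 weeks.
Roofing is off the critical path — its longest chain is 12 weeks, giving 1 of slack.
The binding chain switches to Roofing→RoughElec = 9+6 = 15; finish 15 weeks.
Change in finish: 15 − 13 = +2 weeks.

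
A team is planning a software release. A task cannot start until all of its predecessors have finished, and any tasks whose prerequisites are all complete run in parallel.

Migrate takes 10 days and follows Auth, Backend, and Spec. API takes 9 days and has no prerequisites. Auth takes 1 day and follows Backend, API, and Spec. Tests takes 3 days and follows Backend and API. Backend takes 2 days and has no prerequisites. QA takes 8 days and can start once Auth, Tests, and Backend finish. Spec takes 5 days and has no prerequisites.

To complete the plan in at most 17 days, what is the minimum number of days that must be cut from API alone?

3

Current finish: 20 days; target: 17.
API is on every critical path, so each day cut from API cuts the finish by one (this holds down to a finish of 16).
Need 20 − 17 = 3 days off API → API becomes 6 days, finish becomes 17.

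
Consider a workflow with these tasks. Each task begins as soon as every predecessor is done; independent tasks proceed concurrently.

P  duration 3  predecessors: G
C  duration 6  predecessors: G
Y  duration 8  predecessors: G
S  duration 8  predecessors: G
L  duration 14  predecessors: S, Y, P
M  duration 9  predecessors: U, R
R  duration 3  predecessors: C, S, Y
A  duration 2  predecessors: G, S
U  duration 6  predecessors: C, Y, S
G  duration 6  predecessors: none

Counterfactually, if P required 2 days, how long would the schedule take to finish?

Actual critical path: G→S→U→M = 6+8+6+9 = 29 ⇒ 29 days.
P has 6 days of float (longest path through it is 23).
That remains the longest chain; total 29 days.

29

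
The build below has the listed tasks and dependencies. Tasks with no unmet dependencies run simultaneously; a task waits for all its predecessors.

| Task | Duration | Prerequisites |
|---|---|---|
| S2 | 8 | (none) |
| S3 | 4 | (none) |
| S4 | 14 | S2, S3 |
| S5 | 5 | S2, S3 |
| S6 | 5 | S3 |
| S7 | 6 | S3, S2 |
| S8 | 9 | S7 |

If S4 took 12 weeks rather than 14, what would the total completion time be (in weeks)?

Actual critical path: S2→S7→S8 = 8+6+9 = 23 ⇒ 23 weeks.
The longest path through S4 is only 22 weeks, so S4 has float 1.
That remains the longest chain; total 23 weeks.

23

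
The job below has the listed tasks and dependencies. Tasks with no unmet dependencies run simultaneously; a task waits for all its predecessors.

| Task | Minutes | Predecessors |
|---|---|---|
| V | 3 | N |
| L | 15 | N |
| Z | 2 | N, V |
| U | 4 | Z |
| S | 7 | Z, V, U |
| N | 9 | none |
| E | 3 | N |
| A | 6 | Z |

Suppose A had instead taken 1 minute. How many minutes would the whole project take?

Actual critical path: N→V→Z→U→S = 9+3+2+4+7 = 25 ⇒ 25 minutes.
The longest path through A is only 20 minutes, so A has float 5.
The critical path is still N→V→Z→U→S; finish is now 25 minutes.

25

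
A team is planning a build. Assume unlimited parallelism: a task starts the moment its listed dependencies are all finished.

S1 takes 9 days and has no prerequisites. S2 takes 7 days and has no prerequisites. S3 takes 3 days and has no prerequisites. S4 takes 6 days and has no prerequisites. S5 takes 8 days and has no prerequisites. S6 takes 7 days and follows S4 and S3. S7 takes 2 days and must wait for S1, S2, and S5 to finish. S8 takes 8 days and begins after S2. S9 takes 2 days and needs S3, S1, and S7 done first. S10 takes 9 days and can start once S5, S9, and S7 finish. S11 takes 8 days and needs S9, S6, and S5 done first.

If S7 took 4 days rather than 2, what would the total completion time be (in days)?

24

Critical path before the change: S1→S7→S9→S10 = 9+2+2+9 = 22 giving 22 days.
S7 is on the critical path; changing it to 4 makes that path 24 days.
No other chain overtakes it, so the finish is 24 days.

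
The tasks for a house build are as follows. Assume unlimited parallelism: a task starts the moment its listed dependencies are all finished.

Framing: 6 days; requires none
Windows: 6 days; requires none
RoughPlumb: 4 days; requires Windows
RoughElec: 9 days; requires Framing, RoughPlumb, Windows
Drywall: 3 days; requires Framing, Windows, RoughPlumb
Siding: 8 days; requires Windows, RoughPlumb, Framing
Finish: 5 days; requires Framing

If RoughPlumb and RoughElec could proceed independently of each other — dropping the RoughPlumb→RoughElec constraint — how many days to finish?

With the dependency in place, Windows→RoughPlumb→RoughElec = 6+4+9 = 19 sets the finish at 19 days.
Without RoughPlumb→RoughElec, RoughElec's earliest start moves from 10 to 6.
After: Windows→RoughPlumb→Siding = 6+4+8 = 18 → 18 days.

18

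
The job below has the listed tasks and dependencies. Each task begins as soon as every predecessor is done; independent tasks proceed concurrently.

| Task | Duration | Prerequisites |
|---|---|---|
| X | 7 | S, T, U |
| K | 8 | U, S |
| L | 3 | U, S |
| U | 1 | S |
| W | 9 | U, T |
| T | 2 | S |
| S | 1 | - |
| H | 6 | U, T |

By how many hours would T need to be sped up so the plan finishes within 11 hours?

1

Current finish: 12 hours; target: 11.
T is on every critical path, so each hour cut from T cuts the finish by one (this holds down to a finish of 11).
Need 12 − 11 = 1 hour off T → T becomes 1 hour, finish becomes 11.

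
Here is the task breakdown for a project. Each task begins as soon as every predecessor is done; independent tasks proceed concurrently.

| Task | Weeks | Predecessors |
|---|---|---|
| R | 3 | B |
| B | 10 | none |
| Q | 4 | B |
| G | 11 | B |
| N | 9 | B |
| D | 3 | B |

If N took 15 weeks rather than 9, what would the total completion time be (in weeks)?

25

Baseline: B→G = 10+11 = 21 → 21 weeks.
The longest path through N is only 19 weeks, so N has float 2.
New critical path: B→N = 10+15 = 25 ⇒ 25 weeks.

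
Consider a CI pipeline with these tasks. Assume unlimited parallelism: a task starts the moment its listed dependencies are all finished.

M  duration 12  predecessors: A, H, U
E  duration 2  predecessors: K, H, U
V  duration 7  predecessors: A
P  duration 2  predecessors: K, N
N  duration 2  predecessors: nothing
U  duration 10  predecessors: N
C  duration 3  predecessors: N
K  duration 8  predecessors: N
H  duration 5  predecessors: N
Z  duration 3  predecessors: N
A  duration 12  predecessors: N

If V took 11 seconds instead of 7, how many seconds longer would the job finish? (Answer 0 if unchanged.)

Critical path before the change: N→A→M = 2+12+12 = 26 giving 26 seconds.
V has 5 seconds of float (longest path through it is 21).
The critical path is still N→A→M; finish is now 26 seconds.
Change in finish: 26 − 26 = +0 seconds.

0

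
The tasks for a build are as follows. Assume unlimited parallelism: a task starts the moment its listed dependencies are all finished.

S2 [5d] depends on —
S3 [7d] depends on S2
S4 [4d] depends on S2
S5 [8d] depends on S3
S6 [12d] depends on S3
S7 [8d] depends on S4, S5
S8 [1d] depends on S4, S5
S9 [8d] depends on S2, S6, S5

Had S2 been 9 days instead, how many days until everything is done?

As given, the longest chain is S2→S3→S6→S9 = 5+7+12+8 = 32, so the finish is 32 days.
S2 lies on that path, so at 9 days the path becomes 36 days.
That remains the longest chain; total 36 days.

36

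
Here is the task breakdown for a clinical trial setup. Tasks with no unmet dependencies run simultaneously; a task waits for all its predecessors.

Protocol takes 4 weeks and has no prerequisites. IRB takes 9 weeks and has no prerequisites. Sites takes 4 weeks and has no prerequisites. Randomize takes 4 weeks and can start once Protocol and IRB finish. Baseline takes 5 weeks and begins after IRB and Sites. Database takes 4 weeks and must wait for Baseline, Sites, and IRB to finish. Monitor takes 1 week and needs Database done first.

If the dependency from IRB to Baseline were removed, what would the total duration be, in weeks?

14

Original critical path: IRB→Baseline→Database→Monitor = 9+5+4+1 = 19 ⇒ 19 weeks.
Without IRB→Baseline, Baseline's earliest start moves from 9 to 4.
After: IRB→Database→Monitor = 9+4+1 = 14 → 14 weeks.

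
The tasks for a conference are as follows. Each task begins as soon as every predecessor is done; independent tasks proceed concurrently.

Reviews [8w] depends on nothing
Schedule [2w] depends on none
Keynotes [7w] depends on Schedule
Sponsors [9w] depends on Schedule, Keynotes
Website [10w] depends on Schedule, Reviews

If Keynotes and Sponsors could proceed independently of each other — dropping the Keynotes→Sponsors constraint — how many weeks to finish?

Before: longest chain Reviews→Website = 8+10 = 18, finish 18.
Without Keynotes→Sponsors, Sponsors's earliest start moves from 9 to 2.
The longest chain is now Reviews→Website = 8+10 = 18, so the project takes 18 weeks.

18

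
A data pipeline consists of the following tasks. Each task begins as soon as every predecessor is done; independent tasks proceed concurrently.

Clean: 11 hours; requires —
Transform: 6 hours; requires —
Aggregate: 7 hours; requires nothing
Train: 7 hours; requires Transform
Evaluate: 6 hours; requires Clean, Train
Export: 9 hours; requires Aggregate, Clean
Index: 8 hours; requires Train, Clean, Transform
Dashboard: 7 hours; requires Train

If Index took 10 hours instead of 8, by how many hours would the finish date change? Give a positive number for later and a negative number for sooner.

The binding path is Transform→Train→Index = 6+7+8 = 21; finish at 21 hours.
Index is on the critical path; changing it to 10 makes that path 23 hours.
No other chain overtakes it, so the finish is 23 hours.
Change in finish: 23 − 21 = +2 hours.

2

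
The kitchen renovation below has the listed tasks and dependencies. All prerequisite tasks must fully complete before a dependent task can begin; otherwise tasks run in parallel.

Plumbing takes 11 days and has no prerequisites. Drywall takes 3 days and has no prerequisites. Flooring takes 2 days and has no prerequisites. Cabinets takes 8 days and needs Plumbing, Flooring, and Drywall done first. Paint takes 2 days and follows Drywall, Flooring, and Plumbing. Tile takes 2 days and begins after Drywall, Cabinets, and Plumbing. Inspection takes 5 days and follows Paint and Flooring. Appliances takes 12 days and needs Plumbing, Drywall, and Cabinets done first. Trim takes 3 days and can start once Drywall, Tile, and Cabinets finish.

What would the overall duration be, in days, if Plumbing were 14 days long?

34

Critical path before the change: Plumbing→Cabinets→Appliances = 11+8+12 = 31 giving 31 days.
Plumbing lies on that path, so at 14 days the path becomes 34 days.
The critical path is still Plumbing→Cabinets→Appliances; finish is now 34 days.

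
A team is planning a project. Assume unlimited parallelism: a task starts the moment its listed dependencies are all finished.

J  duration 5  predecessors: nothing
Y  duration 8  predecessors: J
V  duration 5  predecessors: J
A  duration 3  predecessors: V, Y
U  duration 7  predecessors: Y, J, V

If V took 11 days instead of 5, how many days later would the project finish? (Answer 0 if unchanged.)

3

Critical path before the change: J→Y→U = 5+8+7 = 20 giving 20 days.
V is off the critical path — its longest chain is 17 days, giving 3 of slack.
New critical path: J→V→U = 5+11+7 = 23 ⇒ 23 days.
Change in finish: 23 − 20 = +3 days.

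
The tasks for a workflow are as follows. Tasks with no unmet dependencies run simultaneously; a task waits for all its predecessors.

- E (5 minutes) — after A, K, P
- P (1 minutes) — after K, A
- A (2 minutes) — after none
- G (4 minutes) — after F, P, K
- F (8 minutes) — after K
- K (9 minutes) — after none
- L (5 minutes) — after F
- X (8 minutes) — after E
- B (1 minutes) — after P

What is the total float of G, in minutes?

K→P→E→X = 9+1+5+8 = 23 sets the makespan at 23 minutes.
The longest chain containing G totals 21 minutes.
Slack of G = 19 − 17 = 2 minutes.

2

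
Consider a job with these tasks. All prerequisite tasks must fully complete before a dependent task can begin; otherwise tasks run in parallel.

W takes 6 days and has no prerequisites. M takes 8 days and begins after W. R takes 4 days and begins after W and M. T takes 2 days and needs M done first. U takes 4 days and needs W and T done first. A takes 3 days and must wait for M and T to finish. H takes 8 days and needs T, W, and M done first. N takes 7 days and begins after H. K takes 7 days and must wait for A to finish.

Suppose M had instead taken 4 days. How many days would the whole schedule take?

27

Actual critical path: W→M→T→H→N = 6+8+2+8+7 = 31 ⇒ 31 days.
M lies on that path, so at 4 days the path becomes 27 days.
That remains the longest chain; total 27 days.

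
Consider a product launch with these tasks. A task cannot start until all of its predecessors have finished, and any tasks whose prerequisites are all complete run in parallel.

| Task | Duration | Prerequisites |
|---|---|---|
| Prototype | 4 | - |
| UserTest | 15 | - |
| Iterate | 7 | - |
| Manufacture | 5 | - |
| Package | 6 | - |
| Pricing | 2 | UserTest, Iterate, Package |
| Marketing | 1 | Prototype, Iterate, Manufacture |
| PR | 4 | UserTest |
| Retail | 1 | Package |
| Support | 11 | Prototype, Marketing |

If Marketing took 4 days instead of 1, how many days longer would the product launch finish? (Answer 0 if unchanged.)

3

As given, the longest chain is Iterate→Marketing→Support = 7+1+11 = 19, so the finish is 19 days.
Since Marketing is critical, the +3 change carries straight to that chain (now 22 days).
The critical path is still Iterate→Marketing→Support; finish is now 22 days.
Change in finish: 22 − 19 = +3 days.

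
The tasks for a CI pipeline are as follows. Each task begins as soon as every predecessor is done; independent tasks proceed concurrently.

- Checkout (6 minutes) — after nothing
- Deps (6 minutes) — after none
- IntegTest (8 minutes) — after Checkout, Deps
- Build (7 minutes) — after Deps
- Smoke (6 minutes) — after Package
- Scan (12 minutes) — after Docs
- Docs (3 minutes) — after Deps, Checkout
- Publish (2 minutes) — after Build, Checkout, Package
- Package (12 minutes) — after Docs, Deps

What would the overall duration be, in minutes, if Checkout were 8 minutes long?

29

As given, the longest chain is Checkout→Docs→Package→Smoke = 6+3+12+6 = 27, so the finish is 27 minutes.
Checkout is on the critical path; changing it to 8 makes that path 29 minutes.
No other chain overtakes it, so the finish is 29 minutes.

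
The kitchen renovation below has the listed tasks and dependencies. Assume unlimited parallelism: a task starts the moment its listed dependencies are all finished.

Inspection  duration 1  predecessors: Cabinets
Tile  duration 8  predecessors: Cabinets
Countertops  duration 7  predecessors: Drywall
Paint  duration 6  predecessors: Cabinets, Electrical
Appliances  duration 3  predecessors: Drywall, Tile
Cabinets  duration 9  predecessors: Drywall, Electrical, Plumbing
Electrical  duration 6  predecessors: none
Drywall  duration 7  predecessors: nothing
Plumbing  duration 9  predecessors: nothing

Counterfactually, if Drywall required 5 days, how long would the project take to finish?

29

The binding path is Plumbing→Cabinets→Tile→Appliances = 9+9+8+3 = 29; finish at 29 days.
Drywall has 2 days of float (longest path through it is 27).
The critical path is still Plumbing→Cabinets→Tile→Appliances; finish is now 29 days.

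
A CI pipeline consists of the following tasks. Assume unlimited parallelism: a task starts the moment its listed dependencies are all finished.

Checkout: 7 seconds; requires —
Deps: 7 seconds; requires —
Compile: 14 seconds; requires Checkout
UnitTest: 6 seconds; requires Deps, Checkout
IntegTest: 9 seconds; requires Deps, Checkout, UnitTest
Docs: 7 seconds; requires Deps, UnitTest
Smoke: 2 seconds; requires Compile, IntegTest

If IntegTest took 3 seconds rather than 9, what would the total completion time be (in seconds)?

23

Baseline: Checkout→UnitTest→IntegTest→Smoke = 7+6+9+2 = 24 → 24 seconds.
Since IntegTest is critical, the -6 change carries straight to that chain (now 18 seconds).
New critical path: Checkout→Compile→Smoke = 7+14+2 = 23 ⇒ 23 seconds.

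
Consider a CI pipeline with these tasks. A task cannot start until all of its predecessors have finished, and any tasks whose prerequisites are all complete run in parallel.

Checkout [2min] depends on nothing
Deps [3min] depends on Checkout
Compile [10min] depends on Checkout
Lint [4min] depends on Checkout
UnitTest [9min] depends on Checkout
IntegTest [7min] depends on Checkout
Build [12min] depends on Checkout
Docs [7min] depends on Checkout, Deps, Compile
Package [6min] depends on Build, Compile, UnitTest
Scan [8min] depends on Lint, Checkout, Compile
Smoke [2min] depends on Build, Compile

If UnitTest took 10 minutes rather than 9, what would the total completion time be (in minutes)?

20

As given, the longest chain is Checkout→Compile→Scan = 2+10+8 = 20, so the finish is 20 minutes.
UnitTest is off the critical path — its longest chain is 17 minutes, giving 3 of slack.
That remains the longest chain; total 20 minutes.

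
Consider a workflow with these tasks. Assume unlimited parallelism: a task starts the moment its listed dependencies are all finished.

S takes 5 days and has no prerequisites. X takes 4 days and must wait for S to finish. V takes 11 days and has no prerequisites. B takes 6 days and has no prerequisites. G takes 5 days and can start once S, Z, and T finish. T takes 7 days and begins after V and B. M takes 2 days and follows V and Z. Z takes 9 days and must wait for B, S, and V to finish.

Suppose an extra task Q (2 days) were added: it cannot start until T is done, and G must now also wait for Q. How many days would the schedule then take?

Originally the schedule takes 25 days.
With Q inserted, G now waits for max(S, Z, T, Q).
New critical path: V→T→Q→G = 11+7+2+5 = 25 ⇒ 25 days.

25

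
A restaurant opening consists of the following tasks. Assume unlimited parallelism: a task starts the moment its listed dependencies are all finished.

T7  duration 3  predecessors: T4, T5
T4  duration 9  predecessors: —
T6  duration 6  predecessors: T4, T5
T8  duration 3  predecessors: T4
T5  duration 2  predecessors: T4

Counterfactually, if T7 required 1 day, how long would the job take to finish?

Baseline: T4→T5→T6 = 9+2+6 = 17 → 17 days.
T7 has 3 days of float (longest path through it is 14).
No other chain overtakes it, so the finish is 17 days.

17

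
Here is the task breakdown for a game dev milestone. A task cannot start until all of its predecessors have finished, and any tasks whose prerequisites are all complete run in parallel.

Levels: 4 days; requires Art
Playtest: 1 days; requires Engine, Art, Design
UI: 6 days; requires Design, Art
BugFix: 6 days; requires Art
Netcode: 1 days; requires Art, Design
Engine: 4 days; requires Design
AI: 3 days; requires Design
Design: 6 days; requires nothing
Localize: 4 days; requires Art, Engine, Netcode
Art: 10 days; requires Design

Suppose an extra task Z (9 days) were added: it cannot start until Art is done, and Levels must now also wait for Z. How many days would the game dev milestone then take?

Originally the game dev milestone takes 22 days.
With Z inserted, Levels now waits for max(Art, Z).
New critical path: Design→Art→Z→Levels = 6+10+9+4 = 29 ⇒ 29 days.

29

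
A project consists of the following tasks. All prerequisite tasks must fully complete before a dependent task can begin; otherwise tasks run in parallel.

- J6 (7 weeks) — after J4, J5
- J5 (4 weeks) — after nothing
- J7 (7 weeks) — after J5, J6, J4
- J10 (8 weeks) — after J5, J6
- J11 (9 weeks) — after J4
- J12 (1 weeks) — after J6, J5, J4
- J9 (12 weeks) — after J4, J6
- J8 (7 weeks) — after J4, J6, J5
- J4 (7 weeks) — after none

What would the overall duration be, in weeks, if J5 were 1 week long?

26

The binding path is J4→J6→J9 = 7+7+12 = 26; finish at 26 weeks.
J5 has 3 weeks of float (longest path through it is 23).
The critical path is still J4→J6→J9; finish is now 26 weeks.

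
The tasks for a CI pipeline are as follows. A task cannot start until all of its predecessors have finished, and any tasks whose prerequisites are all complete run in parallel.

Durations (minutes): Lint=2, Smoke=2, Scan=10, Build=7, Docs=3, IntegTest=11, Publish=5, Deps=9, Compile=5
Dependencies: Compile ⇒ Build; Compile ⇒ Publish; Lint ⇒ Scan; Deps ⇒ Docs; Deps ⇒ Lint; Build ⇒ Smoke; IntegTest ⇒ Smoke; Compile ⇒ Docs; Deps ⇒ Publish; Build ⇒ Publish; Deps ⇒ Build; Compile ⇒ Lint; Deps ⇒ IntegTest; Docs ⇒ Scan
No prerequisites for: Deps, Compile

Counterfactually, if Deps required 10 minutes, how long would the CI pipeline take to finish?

Actual critical path: Deps→IntegTest→Smoke = 9+11+2 = 22 ⇒ 22 minutes.
Since Deps is critical, the +1 change carries straight to that chain (now 23 minutes).
That remains the longest chain; total 23 minutes.

23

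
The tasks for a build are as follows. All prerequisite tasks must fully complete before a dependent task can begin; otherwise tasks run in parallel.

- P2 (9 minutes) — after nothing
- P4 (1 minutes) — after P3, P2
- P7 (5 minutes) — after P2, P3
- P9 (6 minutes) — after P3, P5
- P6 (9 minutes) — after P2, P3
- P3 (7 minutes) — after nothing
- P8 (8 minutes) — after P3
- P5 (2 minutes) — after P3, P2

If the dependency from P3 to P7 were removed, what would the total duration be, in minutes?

With the dependency in place, P2→P6 = 9+9 = 18 sets the finish at 18 minutes.
Dropping P3→P7 doesn't change P7's earliest start (9); another predecessor still binds.
After: P2→P6 = 9+9 = 18 → 18 minutes.

18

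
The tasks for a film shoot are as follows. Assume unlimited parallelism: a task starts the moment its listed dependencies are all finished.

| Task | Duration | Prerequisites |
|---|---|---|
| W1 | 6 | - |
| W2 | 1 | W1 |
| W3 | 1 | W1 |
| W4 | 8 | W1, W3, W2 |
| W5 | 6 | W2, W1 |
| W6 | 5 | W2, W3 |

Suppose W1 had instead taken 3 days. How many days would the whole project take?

12

As given, the longest chain is W1→W2→W4 = 6+1+8 = 15, so the finish is 15 days.
W1 lies on that path, so at 3 days the path becomes 12 days.
No other chain overtakes it, so the finish is 12 days.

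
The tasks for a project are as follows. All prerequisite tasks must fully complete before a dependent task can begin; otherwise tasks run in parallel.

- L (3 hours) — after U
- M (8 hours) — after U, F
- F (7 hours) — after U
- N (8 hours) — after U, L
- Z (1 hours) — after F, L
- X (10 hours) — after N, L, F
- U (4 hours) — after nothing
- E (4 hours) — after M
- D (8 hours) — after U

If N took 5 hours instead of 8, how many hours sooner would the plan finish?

2

The binding path is U→L→N→X = 4+3+8+10 = 25; finish at 25 hours.
N is on the critical path; changing it to 5 makes that path 22 hours.
The binding chain switches to U→F→M→E = 4+7+8+4 = 23; finish 23 hours.
Change in finish: 23 − 25 = -2 hours.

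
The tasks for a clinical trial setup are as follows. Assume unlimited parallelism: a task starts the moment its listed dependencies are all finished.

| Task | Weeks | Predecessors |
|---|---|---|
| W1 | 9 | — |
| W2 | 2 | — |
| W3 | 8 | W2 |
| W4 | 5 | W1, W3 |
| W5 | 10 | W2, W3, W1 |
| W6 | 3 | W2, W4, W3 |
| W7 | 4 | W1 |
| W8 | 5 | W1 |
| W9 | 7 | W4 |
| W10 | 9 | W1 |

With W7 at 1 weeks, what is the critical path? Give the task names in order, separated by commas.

W2, W3, W4, W9

The binding path is W2→W3→W4→W9 = 2+8+5+7 = 22; finish at 22 weeks.
The longest path through W7 is only 13 weeks, so W7 has float 9.
No other chain overtakes it, so the finish is 22 weeks.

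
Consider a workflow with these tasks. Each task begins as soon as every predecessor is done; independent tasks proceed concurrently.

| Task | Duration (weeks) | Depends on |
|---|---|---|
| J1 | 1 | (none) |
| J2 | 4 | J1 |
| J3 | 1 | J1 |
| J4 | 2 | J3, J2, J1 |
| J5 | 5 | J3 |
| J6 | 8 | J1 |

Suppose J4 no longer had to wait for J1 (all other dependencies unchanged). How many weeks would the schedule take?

Before: longest chain J1→J6 = 1+8 = 9, finish 9.
Dropping J1→J4 doesn't change J4's earliest start (5); another predecessor still binds.
After: J1→J6 = 1+8 = 9 → 9 weeks.

9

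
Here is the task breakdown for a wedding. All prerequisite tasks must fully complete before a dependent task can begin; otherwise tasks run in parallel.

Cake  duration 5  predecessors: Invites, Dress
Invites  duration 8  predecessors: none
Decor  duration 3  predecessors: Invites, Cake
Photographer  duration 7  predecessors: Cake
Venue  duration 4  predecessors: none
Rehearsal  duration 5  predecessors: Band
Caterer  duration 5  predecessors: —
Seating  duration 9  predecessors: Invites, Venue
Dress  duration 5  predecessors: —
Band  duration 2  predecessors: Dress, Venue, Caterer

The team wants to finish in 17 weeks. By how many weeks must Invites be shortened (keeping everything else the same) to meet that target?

3

Current finish: 20 weeks; target: 17.
Invites is on every critical path, so each week cut from Invites cuts the finish by one (this holds down to a finish of 17).
Need 20 − 17 = 3 weeks off Invites → Invites becomes 5 weeks, finish becomes 17.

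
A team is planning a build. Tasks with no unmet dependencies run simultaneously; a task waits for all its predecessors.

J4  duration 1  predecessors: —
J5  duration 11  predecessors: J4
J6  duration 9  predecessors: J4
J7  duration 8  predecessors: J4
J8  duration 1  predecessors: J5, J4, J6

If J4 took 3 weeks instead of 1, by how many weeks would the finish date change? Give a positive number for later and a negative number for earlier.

Actual critical path: J4→J5→J8 = 1+11+1 = 13 ⇒ 13 weeks.
Since J4 is critical, the +2 change carries straight to that chain (now 15 weeks).
No other chain overtakes it, so the finish is 15 weeks.
Change in finish: 15 − 13 = +2 weeks.

2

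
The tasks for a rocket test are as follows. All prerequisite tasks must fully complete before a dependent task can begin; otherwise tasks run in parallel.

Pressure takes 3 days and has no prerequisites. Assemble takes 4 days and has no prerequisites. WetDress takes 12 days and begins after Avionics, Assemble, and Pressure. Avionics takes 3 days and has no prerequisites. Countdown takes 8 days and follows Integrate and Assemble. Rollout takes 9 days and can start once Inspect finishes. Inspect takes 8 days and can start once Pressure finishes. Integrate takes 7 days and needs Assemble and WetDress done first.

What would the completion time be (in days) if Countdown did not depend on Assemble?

Before: longest chain Assemble→WetDress→Integrate→Countdown = 4+12+7+8 = 31, finish 31.
Dropping Assemble→Countdown doesn't change Countdown's earliest start (23); another predecessor still binds.
After: Assemble→WetDress→Integrate→Countdown = 4+12+7+8 = 31 → 31 days.

31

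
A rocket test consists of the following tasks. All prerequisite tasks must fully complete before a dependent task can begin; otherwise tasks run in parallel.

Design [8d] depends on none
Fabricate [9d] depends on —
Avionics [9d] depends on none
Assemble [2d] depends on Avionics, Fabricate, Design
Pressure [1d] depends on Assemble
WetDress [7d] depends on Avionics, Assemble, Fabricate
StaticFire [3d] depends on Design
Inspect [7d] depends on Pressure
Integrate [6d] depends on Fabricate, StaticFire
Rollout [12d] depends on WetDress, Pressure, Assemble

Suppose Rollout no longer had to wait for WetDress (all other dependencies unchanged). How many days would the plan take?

24

Before: longest chain Fabricate→Assemble→WetDress→Rollout = 9+2+7+12 = 30, finish 30.
Without WetDress→Rollout, Rollout's earliest start moves from 18 to 12.
The longest chain is now Fabricate→Assemble→Pressure→Rollout = 9+2+1+12 = 24, so the plan takes 24 days.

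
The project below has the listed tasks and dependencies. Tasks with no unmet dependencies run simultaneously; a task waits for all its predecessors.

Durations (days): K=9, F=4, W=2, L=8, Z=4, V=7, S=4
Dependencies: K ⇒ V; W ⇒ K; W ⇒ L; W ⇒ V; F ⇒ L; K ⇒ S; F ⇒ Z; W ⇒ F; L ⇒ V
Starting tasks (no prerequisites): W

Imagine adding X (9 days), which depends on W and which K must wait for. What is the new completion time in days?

Originally the job takes 21 days.
With X inserted, K now waits for max(W, X).
New critical path: W→X→K→V = 2+9+9+7 = 27 ⇒ 27 days.

27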